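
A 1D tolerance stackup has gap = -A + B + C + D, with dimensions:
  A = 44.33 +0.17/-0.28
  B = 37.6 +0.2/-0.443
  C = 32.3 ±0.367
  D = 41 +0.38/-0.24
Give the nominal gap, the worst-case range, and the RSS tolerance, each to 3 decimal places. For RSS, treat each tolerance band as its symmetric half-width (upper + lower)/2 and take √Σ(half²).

nominal=66.570 wc=[65.350,67.797] rss=0.620

Stack each dimension's contribution:
  -A: nom -44.330 → Σnom=-44.330; wc +0.280/-0.170 → slack +0.280/-0.170; half-tol=0.225, Σhalf²=0.050625
  +B: nom +37.600 → Σnom=-6.730; wc +0.200/-0.443 → slack +0.480/-0.613; half-tol=0.322, Σhalf²=0.153987
  +C: nom +32.300 → Σnom=25.570; wc +0.367/-0.367 → slack +0.847/-0.980; half-tol=0.367, Σhalf²=0.288676
  +D: nom +41.000 → Σnom=66.570; wc +0.380/-0.240 → slack +1.227/-1.220; half-tol=0.310, Σhalf²=0.384776
Nominal = 66.570. Worst-case = [66.570 - 1.220, 66.570 + 1.227] = [65.350, 67.797]. RSS = √0.384776 = 0.620.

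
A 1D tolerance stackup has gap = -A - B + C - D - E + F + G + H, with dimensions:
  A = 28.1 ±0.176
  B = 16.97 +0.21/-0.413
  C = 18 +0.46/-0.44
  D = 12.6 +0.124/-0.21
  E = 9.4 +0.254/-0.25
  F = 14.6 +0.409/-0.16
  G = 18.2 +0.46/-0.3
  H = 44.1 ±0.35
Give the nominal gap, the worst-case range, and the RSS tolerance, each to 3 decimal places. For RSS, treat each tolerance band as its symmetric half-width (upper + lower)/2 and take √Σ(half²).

Stack each dimension's contribution:
  -A: nom -28.100 → Σnom=-28.100; wc +0.176/-0.176 → slack +0.176/-0.176; half-tol=0.176, Σhalf²=0.030976
  -B: nom -16.970 → Σnom=-45.070; wc +0.413/-0.210 → slack +0.589/-0.386; half-tol=0.311, Σhalf²=0.128008
  +C: nom +18.000 → Σnom=-27.070; wc +0.460/-0.440 → slack +1.049/-0.826; half-tol=0.450, Σhalf²=0.330508
  -D: nom -12.600 → Σnom=-39.670; wc +0.210/-0.124 → slack +1.259/-0.950; half-tol=0.167, Σhalf²=0.358397
  -E: nom -9.400 → Σnom=-49.070; wc +0.250/-0.254 → slack +1.509/-1.204; half-tol=0.252, Σhalf²=0.421901
  +F: nom +14.600 → Σnom=-34.470; wc +0.409/-0.160 → slack +1.918/-1.364; half-tol=0.284, Σhalf²=0.502841
  +G: nom +18.200 → Σnom=-16.270; wc +0.460/-0.300 → slack +2.378/-1.664; half-tol=0.380, Σhalf²=0.647241
  +H: nom +44.100 → Σnom=27.830; wc +0.350/-0.350 → slack +2.728/-2.014; half-tol=0.350, Σhalf²=0.769741
Nominal = 27.830. Worst-case = [27.830 - 2.014, 27.830 + 2.728] = [25.816, 30.558]. RSS = √0.769741 = 0.877.

nominal=27.830 wc=[25.816,30.558] rss=0.877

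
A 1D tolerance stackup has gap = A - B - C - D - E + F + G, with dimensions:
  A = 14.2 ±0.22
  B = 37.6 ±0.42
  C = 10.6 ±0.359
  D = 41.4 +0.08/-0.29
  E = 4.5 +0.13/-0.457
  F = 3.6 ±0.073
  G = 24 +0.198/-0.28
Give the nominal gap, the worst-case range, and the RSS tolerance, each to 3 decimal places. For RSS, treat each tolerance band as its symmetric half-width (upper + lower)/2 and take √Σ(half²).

Stack each dimension's contribution:
  +A: nom +14.200 → Σnom=14.200; wc +0.220/-0.220 → slack +0.220/-0.220; half-tol=0.220, Σhalf²=0.048400
  -B: nom -37.600 → Σnom=-23.400; wc +0.420/-0.420 → slack +0.640/-0.640; half-tol=0.420, Σhalf²=0.224800
  -C: nom -10.600 → Σnom=-34.000; wc +0.359/-0.359 → slack +0.999/-0.999; half-tol=0.359, Σhalf²=0.353681
  -D: nom -41.400 → Σnom=-75.400; wc +0.290/-0.080 → slack +1.289/-1.079; half-tol=0.185, Σhalf²=0.387906
  -E: nom -4.500 → Σnom=-79.900; wc +0.457/-0.130 → slack +1.746/-1.209; half-tol=0.293, Σhalf²=0.474048
  +F: nom +3.600 → Σnom=-76.300; wc +0.073/-0.073 → slack +1.819/-1.282; half-tol=0.073, Σhalf²=0.479377
  +G: nom +24.000 → Σnom=-52.300; wc +0.198/-0.280 → slack +2.017/-1.562; half-tol=0.239, Σhalf²=0.536498
Nominal = -52.300. Worst-case = [-52.300 - 1.562, -52.300 + 2.017] = [-53.862, -50.283]. RSS = √0.536498 = 0.732.

nominal=-52.300 wc=[-53.862,-50.283] rss=0.732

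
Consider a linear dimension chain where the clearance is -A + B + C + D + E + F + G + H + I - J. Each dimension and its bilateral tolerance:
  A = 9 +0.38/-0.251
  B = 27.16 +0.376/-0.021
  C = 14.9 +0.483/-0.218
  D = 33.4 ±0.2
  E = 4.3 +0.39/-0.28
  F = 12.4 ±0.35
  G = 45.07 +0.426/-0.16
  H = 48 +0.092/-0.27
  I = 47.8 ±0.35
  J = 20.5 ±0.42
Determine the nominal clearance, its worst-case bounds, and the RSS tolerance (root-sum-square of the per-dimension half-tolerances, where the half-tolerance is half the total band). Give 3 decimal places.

Stack each dimension's contribution:
  -A: nom -9.000 → Σnom=-9.000; wc +0.251/-0.380 → slack +0.251/-0.380; half-tol=0.316, Σhalf²=0.099540
  +B: nom +27.160 → Σnom=18.160; wc +0.376/-0.021 → slack +0.627/-0.401; half-tol=0.199, Σhalf²=0.138942
  +C: nom +14.900 → Σnom=33.060; wc +0.483/-0.218 → slack +1.110/-0.619; half-tol=0.350, Σhalf²=0.261793
  +D: nom +33.400 → Σnom=66.460; wc +0.200/-0.200 → slack +1.310/-0.819; half-tol=0.200, Σhalf²=0.301793
  +E: nom +4.300 → Σnom=70.760; wc +0.390/-0.280 → slack +1.700/-1.099; half-tol=0.335, Σhalf²=0.414018
  +F: nom +12.400 → Σnom=83.160; wc +0.350/-0.350 → slack +2.050/-1.449; half-tol=0.350, Σhalf²=0.536518
  +G: nom +45.070 → Σnom=128.230; wc +0.426/-0.160 → slack +2.476/-1.609; half-tol=0.293, Σhalf²=0.622367
  +H: nom +48.000 → Σnom=176.230; wc +0.092/-0.270 → slack +2.568/-1.879; half-tol=0.181, Σhalf²=0.655128
  +I: nom +47.800 → Σnom=224.030; wc +0.350/-0.350 → slack +2.918/-2.229; half-tol=0.350, Σhalf²=0.777628
  -J: nom -20.500 → Σnom=203.530; wc +0.420/-0.420 → slack +3.338/-2.649; half-tol=0.420, Σhalf²=0.954028
Nominal = 203.530. Worst-case = [203.530 - 2.649, 203.530 + 3.338] = [200.881, 206.868]. RSS = √0.954028 = 0.977.

nominal=203.530 wc=[200.881,206.868] rss=0.977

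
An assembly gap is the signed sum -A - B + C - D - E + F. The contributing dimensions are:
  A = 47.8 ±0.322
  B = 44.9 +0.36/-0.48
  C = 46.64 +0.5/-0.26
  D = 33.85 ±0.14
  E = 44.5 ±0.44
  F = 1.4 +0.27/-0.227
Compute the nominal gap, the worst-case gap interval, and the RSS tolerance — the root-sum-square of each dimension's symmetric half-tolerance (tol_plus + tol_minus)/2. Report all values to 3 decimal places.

nominal=-123.010 wc=[-124.759,-120.858] rss=0.836

Stack each dimension's contribution:
  -A: nom -47.800 → Σnom=-47.800; wc +0.322/-0.322 → slack +0.322/-0.322; half-tol=0.322, Σhalf²=0.103684
  -B: nom -44.900 → Σnom=-92.700; wc +0.480/-0.360 → slack +0.802/-0.682; half-tol=0.420, Σhalf²=0.280084
  +C: nom +46.640 → Σnom=-46.060; wc +0.500/-0.260 → slack +1.302/-0.942; half-tol=0.380, Σhalf²=0.424484
  -D: nom -33.850 → Σnom=-79.910; wc +0.140/-0.140 → slack +1.442/-1.082; half-tol=0.140, Σhalf²=0.444084
  -E: nom -44.500 → Σnom=-124.410; wc +0.440/-0.440 → slack +1.882/-1.522; half-tol=0.440, Σhalf²=0.637684
  +F: nom +1.400 → Σnom=-123.010; wc +0.270/-0.227 → slack +2.152/-1.749; half-tol=0.248, Σhalf²=0.699436
Nominal = -123.010. Worst-case = [-123.010 - 1.749, -123.010 + 2.152] = [-124.759, -120.858]. RSS = √0.699436 = 0.836.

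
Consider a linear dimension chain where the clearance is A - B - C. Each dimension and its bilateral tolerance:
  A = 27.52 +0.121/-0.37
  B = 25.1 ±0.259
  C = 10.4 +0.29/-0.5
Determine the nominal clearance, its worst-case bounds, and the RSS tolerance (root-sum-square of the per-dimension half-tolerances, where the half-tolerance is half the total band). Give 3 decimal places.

nominal=-7.980 wc=[-8.899,-7.100] rss=0.532

Stack each dimension's contribution:
  +A: nom +27.520 → Σnom=27.520; wc +0.121/-0.370 → slack +0.121/-0.370; half-tol=0.245, Σhalf²=0.060270
  -B: nom -25.100 → Σnom=2.420; wc +0.259/-0.259 → slack +0.380/-0.629; half-tol=0.259, Σhalf²=0.127351
  -C: nom -10.400 → Σnom=-7.980; wc +0.500/-0.290 → slack +0.880/-0.919; half-tol=0.395, Σhalf²=0.283376
Nominal = -7.980. Worst-case = [-7.980 - 0.919, -7.980 + 0.880] = [-8.899, -7.100]. RSS = √0.283376 = 0.532.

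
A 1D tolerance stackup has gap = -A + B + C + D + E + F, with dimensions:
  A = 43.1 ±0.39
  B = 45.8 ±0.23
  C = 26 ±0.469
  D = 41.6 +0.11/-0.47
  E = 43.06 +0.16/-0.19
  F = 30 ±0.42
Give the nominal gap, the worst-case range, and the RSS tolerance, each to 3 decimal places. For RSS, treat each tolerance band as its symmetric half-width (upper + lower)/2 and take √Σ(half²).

Stack each dimension's contribution:
  -A: nom -43.100 → Σnom=-43.100; wc +0.390/-0.390 → slack +0.390/-0.390; half-tol=0.390, Σhalf²=0.152100
  +B: nom +45.800 → Σnom=2.700; wc +0.230/-0.230 → slack +0.620/-0.620; half-tol=0.230, Σhalf²=0.205000
  +C: nom +26.000 → Σnom=28.700; wc +0.469/-0.469 → slack +1.089/-1.089; half-tol=0.469, Σhalf²=0.424961
  +D: nom +41.600 → Σnom=70.300; wc +0.110/-0.470 → slack +1.199/-1.559; half-tol=0.290, Σhalf²=0.509061
  +E: nom +43.060 → Σnom=113.360; wc +0.160/-0.190 → slack +1.359/-1.749; half-tol=0.175, Σhalf²=0.539686
  +F: nom +30.000 → Σnom=143.360; wc +0.420/-0.420 → slack +1.779/-2.169; half-tol=0.420, Σhalf²=0.716086
Nominal = 143.360. Worst-case = [143.360 - 2.169, 143.360 + 1.779] = [141.191, 145.139]. RSS = √0.716086 = 0.846.

nominal=143.360 wc=[141.191,145.139] rss=0.846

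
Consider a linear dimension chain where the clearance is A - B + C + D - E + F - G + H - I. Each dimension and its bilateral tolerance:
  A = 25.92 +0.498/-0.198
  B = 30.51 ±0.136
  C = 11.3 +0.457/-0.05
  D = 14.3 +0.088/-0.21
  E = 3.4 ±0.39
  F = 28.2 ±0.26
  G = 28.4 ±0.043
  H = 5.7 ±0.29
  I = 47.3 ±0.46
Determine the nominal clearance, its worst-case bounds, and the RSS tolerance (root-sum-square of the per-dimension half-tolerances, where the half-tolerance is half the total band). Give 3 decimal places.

nominal=-24.190 wc=[-26.227,-21.568] rss=0.862

Stack each dimension's contribution:
  +A: nom +25.920 → Σnom=25.920; wc +0.498/-0.198 → slack +0.498/-0.198; half-tol=0.348, Σhalf²=0.121104
  -B: nom -30.510 → Σnom=-4.590; wc +0.136/-0.136 → slack +0.634/-0.334; half-tol=0.136, Σhalf²=0.139600
  +C: nom +11.300 → Σnom=6.710; wc +0.457/-0.050 → slack +1.091/-0.384; half-tol=0.254, Σhalf²=0.203862
  +D: nom +14.300 → Σnom=21.010; wc +0.088/-0.210 → slack +1.179/-0.594; half-tol=0.149, Σhalf²=0.226063
  -E: nom -3.400 → Σnom=17.610; wc +0.390/-0.390 → slack +1.569/-0.984; half-tol=0.390, Σhalf²=0.378163
  +F: nom +28.200 → Σnom=45.810; wc +0.260/-0.260 → slack +1.829/-1.244; half-tol=0.260, Σhalf²=0.445763
  -G: nom -28.400 → Σnom=17.410; wc +0.043/-0.043 → slack +1.872/-1.287; half-tol=0.043, Σhalf²=0.447612
  +H: nom +5.700 → Σnom=23.110; wc +0.290/-0.290 → slack +2.162/-1.577; half-tol=0.290, Σhalf²=0.531712
  -I: nom -47.300 → Σnom=-24.190; wc +0.460/-0.460 → slack +2.622/-2.037; half-tol=0.460, Σhalf²=0.743312
Nominal = -24.190. Worst-case = [-24.190 - 2.037, -24.190 + 2.622] = [-26.227, -21.568]. RSS = √0.743312 = 0.862.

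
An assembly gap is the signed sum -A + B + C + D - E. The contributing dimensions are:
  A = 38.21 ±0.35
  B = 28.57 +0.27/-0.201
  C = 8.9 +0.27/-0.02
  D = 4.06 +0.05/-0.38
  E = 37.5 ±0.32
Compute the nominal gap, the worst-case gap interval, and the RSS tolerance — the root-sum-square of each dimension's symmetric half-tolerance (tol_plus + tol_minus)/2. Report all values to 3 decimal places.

Stack each dimension's contribution:
  -A: nom -38.210 → Σnom=-38.210; wc +0.350/-0.350 → slack +0.350/-0.350; half-tol=0.350, Σhalf²=0.122500
  +B: nom +28.570 → Σnom=-9.640; wc +0.270/-0.201 → slack +0.620/-0.551; half-tol=0.236, Σhalf²=0.177960
  +C: nom +8.900 → Σnom=-0.740; wc +0.270/-0.020 → slack +0.890/-0.571; half-tol=0.145, Σhalf²=0.198985
  +D: nom +4.060 → Σnom=3.320; wc +0.050/-0.380 → slack +0.940/-0.951; half-tol=0.215, Σhalf²=0.245210
  -E: nom -37.500 → Σnom=-34.180; wc +0.320/-0.320 → slack +1.260/-1.271; half-tol=0.320, Σhalf²=0.347610
Nominal = -34.180. Worst-case = [-34.180 - 1.271, -34.180 + 1.260] = [-35.451, -32.920]. RSS = √0.347610 = 0.590.

nominal=-34.180 wc=[-35.451,-32.920] rss=0.590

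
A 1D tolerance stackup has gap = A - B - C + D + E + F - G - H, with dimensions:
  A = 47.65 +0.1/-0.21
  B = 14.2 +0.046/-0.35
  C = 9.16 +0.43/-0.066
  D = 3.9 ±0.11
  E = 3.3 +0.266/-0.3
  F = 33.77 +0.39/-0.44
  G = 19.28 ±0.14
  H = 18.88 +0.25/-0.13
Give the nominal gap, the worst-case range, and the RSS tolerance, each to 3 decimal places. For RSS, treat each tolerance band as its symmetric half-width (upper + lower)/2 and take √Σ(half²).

nominal=27.100 wc=[25.174,28.652] rss=0.667

Stack each dimension's contribution:
  +A: nom +47.650 → Σnom=47.650; wc +0.100/-0.210 → slack +0.100/-0.210; half-tol=0.155, Σhalf²=0.024025
  -B: nom -14.200 → Σnom=33.450; wc +0.350/-0.046 → slack +0.450/-0.256; half-tol=0.198, Σhalf²=0.063229
  -C: nom -9.160 → Σnom=24.290; wc +0.066/-0.430 → slack +0.516/-0.686; half-tol=0.248, Σhalf²=0.124733
  +D: nom +3.900 → Σnom=28.190; wc +0.110/-0.110 → slack +0.626/-0.796; half-tol=0.110, Σhalf²=0.136833
  +E: nom +3.300 → Σnom=31.490; wc +0.266/-0.300 → slack +0.892/-1.096; half-tol=0.283, Σhalf²=0.216922
  +F: nom +33.770 → Σnom=65.260; wc +0.390/-0.440 → slack +1.282/-1.536; half-tol=0.415, Σhalf²=0.389147
  -G: nom -19.280 → Σnom=45.980; wc +0.140/-0.140 → slack +1.422/-1.676; half-tol=0.140, Σhalf²=0.408747
  -H: nom -18.880 → Σnom=27.100; wc +0.130/-0.250 → slack +1.552/-1.926; half-tol=0.190, Σhalf²=0.444847
Nominal = 27.100. Worst-case = [27.100 - 1.926, 27.100 + 1.552] = [25.174, 28.652]. RSS = √0.444847 = 0.667.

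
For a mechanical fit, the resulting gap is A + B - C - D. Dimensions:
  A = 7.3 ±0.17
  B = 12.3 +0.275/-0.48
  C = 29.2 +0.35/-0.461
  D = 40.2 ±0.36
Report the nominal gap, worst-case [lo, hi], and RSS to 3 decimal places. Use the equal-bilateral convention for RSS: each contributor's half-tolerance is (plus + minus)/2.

nominal=-49.800 wc=[-51.160,-48.534] rss=0.682

Stack each dimension's contribution:
  +A: nom +7.300 → Σnom=7.300; wc +0.170/-0.170 → slack +0.170/-0.170; half-tol=0.170, Σhalf²=0.028900
  +B: nom +12.300 → Σnom=19.600; wc +0.275/-0.480 → slack +0.445/-0.650; half-tol=0.378, Σhalf²=0.171406
  -C: nom -29.200 → Σnom=-9.600; wc +0.461/-0.350 → slack +0.906/-1.000; half-tol=0.405, Σhalf²=0.335836
  -D: nom -40.200 → Σnom=-49.800; wc +0.360/-0.360 → slack +1.266/-1.360; half-tol=0.360, Σhalf²=0.465436
Nominal = -49.800. Worst-case = [-49.800 - 1.360, -49.800 + 1.266] = [-51.160, -48.534]. RSS = √0.465436 = 0.682.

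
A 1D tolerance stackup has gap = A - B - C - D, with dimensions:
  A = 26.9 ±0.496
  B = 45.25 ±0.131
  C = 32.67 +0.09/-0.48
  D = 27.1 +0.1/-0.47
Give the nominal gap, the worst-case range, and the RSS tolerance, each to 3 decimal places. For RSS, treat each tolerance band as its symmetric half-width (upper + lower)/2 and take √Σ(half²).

nominal=-78.120 wc=[-78.937,-76.543] rss=0.652

Stack each dimension's contribution:
  +A: nom +26.900 → Σnom=26.900; wc +0.496/-0.496 → slack +0.496/-0.496; half-tol=0.496, Σhalf²=0.246016
  -B: nom -45.250 → Σnom=-18.350; wc +0.131/-0.131 → slack +0.627/-0.627; half-tol=0.131, Σhalf²=0.263177
  -C: nom -32.670 → Σnom=-51.020; wc +0.480/-0.090 → slack +1.107/-0.717; half-tol=0.285, Σhalf²=0.344402
  -D: nom -27.100 → Σnom=-78.120; wc +0.470/-0.100 → slack +1.577/-0.817; half-tol=0.285, Σhalf²=0.425627
Nominal = -78.120. Worst-case = [-78.120 - 0.817, -78.120 + 1.577] = [-78.937, -76.543]. RSS = √0.425627 = 0.652.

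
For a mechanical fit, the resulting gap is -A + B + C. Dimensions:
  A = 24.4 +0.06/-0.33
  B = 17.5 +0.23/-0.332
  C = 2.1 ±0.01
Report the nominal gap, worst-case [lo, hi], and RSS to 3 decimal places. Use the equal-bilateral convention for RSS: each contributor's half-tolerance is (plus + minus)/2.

nominal=-4.800 wc=[-5.202,-4.230] rss=0.342

Stack each dimension's contribution:
  -A: nom -24.400 → Σnom=-24.400; wc +0.330/-0.060 → slack +0.330/-0.060; half-tol=0.195, Σhalf²=0.038025
  +B: nom +17.500 → Σnom=-6.900; wc +0.230/-0.332 → slack +0.560/-0.392; half-tol=0.281, Σhalf²=0.116986
  +C: nom +2.100 → Σnom=-4.800; wc +0.010/-0.010 → slack +0.570/-0.402; half-tol=0.010, Σhalf²=0.117086
Nominal = -4.800. Worst-case = [-4.800 - 0.402, -4.800 + 0.570] = [-5.202, -4.230]. RSS = √0.117086 = 0.342.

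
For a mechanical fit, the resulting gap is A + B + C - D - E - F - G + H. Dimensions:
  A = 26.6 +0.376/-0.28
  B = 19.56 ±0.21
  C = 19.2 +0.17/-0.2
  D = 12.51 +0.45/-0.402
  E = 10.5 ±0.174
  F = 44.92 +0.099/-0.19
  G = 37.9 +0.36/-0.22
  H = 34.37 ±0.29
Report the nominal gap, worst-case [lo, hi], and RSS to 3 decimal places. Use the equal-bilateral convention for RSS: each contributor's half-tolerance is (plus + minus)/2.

nominal=-6.100 wc=[-8.163,-4.068] rss=0.766

Stack each dimension's contribution:
  +A: nom +26.600 → Σnom=26.600; wc +0.376/-0.280 → slack +0.376/-0.280; half-tol=0.328, Σhalf²=0.107584
  +B: nom +19.560 → Σnom=46.160; wc +0.210/-0.210 → slack +0.586/-0.490; half-tol=0.210, Σhalf²=0.151684
  +C: nom +19.200 → Σnom=65.360; wc +0.170/-0.200 → slack +0.756/-0.690; half-tol=0.185, Σhalf²=0.185909
  -D: nom -12.510 → Σnom=52.850; wc +0.402/-0.450 → slack +1.158/-1.140; half-tol=0.426, Σhalf²=0.367385
  -E: nom -10.500 → Σnom=42.350; wc +0.174/-0.174 → slack +1.332/-1.314; half-tol=0.174, Σhalf²=0.397661
  -F: nom -44.920 → Σnom=-2.570; wc +0.190/-0.099 → slack +1.522/-1.413; half-tol=0.145, Σhalf²=0.418541
  -G: nom -37.900 → Σnom=-40.470; wc +0.220/-0.360 → slack +1.742/-1.773; half-tol=0.290, Σhalf²=0.502641
  +H: nom +34.370 → Σnom=-6.100; wc +0.290/-0.290 → slack +2.032/-2.063; half-tol=0.290, Σhalf²=0.586741
Nominal = -6.100. Worst-case = [-6.100 - 2.063, -6.100 + 2.032] = [-8.163, -4.068]. RSS = √0.586741 = 0.766.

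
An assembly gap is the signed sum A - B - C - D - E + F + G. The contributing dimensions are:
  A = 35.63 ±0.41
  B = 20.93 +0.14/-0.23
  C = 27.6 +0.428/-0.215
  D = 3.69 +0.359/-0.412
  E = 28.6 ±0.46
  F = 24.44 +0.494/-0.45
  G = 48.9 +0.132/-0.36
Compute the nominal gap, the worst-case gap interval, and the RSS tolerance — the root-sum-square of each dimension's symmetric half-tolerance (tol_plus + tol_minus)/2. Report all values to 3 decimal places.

Stack each dimension's contribution:
  +A: nom +35.630 → Σnom=35.630; wc +0.410/-0.410 → slack +0.410/-0.410; half-tol=0.410, Σhalf²=0.168100
  -B: nom -20.930 → Σnom=14.700; wc +0.230/-0.140 → slack +0.640/-0.550; half-tol=0.185, Σhalf²=0.202325
  -C: nom -27.600 → Σnom=-12.900; wc +0.215/-0.428 → slack +0.855/-0.978; half-tol=0.322, Σhalf²=0.305687
  -D: nom -3.690 → Σnom=-16.590; wc +0.412/-0.359 → slack +1.267/-1.337; half-tol=0.385, Σhalf²=0.454297
  -E: nom -28.600 → Σnom=-45.190; wc +0.460/-0.460 → slack +1.727/-1.797; half-tol=0.460, Σhalf²=0.665897
  +F: nom +24.440 → Σnom=-20.750; wc +0.494/-0.450 → slack +2.221/-2.247; half-tol=0.472, Σhalf²=0.888681
  +G: nom +48.900 → Σnom=28.150; wc +0.132/-0.360 → slack +2.353/-2.607; half-tol=0.246, Σhalf²=0.949197
Nominal = 28.150. Worst-case = [28.150 - 2.607, 28.150 + 2.353] = [25.543, 30.503]. RSS = √0.949197 = 0.974.

nominal=28.150 wc=[25.543,30.503] rss=0.974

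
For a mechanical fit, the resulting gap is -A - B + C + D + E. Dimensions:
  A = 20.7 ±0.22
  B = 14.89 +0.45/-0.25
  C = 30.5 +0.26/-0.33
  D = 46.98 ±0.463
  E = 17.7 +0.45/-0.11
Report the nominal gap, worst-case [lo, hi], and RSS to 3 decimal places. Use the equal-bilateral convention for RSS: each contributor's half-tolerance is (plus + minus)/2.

nominal=59.590 wc=[58.017,61.233] rss=0.742

Stack each dimension's contribution:
  -A: nom -20.700 → Σnom=-20.700; wc +0.220/-0.220 → slack +0.220/-0.220; half-tol=0.220, Σhalf²=0.048400
  -B: nom -14.890 → Σnom=-35.590; wc +0.250/-0.450 → slack +0.470/-0.670; half-tol=0.350, Σhalf²=0.170900
  +C: nom +30.500 → Σnom=-5.090; wc +0.260/-0.330 → slack +0.730/-1.000; half-tol=0.295, Σhalf²=0.257925
  +D: nom +46.980 → Σnom=41.890; wc +0.463/-0.463 → slack +1.193/-1.463; half-tol=0.463, Σhalf²=0.472294
  +E: nom +17.700 → Σnom=59.590; wc +0.450/-0.110 → slack +1.643/-1.573; half-tol=0.280, Σhalf²=0.550694
Nominal = 59.590. Worst-case = [59.590 - 1.573, 59.590 + 1.643] = [58.017, 61.233]. RSS = √0.550694 = 0.742.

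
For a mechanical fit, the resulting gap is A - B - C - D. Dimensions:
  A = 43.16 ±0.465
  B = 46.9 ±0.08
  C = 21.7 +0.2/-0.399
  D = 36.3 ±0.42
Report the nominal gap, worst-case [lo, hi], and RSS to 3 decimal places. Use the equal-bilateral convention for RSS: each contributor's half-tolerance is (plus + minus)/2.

nominal=-61.740 wc=[-62.905,-60.376] rss=0.699

Stack each dimension's contribution:
  +A: nom +43.160 → Σnom=43.160; wc +0.465/-0.465 → slack +0.465/-0.465; half-tol=0.465, Σhalf²=0.216225
  -B: nom -46.900 → Σnom=-3.740; wc +0.080/-0.080 → slack +0.545/-0.545; half-tol=0.080, Σhalf²=0.222625
  -C: nom -21.700 → Σnom=-25.440; wc +0.399/-0.200 → slack +0.944/-0.745; half-tol=0.299, Σhalf²=0.312325
  -D: nom -36.300 → Σnom=-61.740; wc +0.420/-0.420 → slack +1.364/-1.165; half-tol=0.420, Σhalf²=0.488725
Nominal = -61.740. Worst-case = [-61.740 - 1.165, -61.740 + 1.364] = [-62.905, -60.376]. RSS = √0.488725 = 0.699.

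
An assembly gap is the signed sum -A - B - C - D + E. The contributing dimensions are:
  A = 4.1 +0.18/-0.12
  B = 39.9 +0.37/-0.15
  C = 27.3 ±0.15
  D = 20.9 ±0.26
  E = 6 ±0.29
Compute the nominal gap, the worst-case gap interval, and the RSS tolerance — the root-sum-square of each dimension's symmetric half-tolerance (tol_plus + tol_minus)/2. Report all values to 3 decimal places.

Stack each dimension's contribution:
  -A: nom -4.100 → Σnom=-4.100; wc +0.120/-0.180 → slack +0.120/-0.180; half-tol=0.150, Σhalf²=0.022500
  -B: nom -39.900 → Σnom=-44.000; wc +0.150/-0.370 → slack +0.270/-0.550; half-tol=0.260, Σhalf²=0.090100
  -C: nom -27.300 → Σnom=-71.300; wc +0.150/-0.150 → slack +0.420/-0.700; half-tol=0.150, Σhalf²=0.112600
  -D: nom -20.900 → Σnom=-92.200; wc +0.260/-0.260 → slack +0.680/-0.960; half-tol=0.260, Σhalf²=0.180200
  +E: nom +6.000 → Σnom=-86.200; wc +0.290/-0.290 → slack +0.970/-1.250; half-tol=0.290, Σhalf²=0.264300
Nominal = -86.200. Worst-case = [-86.200 - 1.250, -86.200 + 0.970] = [-87.450, -85.230]. RSS = √0.264300 = 0.514.

nominal=-86.200 wc=[-87.450,-85.230] rss=0.514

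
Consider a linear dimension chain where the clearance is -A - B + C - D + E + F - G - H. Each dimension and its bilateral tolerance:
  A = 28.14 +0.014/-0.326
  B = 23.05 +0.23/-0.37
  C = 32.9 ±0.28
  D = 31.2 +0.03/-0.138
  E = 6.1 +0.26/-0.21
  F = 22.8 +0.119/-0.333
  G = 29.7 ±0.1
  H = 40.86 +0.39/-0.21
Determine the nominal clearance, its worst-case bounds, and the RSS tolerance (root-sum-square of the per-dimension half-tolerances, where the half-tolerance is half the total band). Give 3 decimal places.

Stack each dimension's contribution:
  -A: nom -28.140 → Σnom=-28.140; wc +0.326/-0.014 → slack +0.326/-0.014; half-tol=0.170, Σhalf²=0.028900
  -B: nom -23.050 → Σnom=-51.190; wc +0.370/-0.230 → slack +0.696/-0.244; half-tol=0.300, Σhalf²=0.118900
  +C: nom +32.900 → Σnom=-18.290; wc +0.280/-0.280 → slack +0.976/-0.524; half-tol=0.280, Σhalf²=0.197300
  -D: nom -31.200 → Σnom=-49.490; wc +0.138/-0.030 → slack +1.114/-0.554; half-tol=0.084, Σhalf²=0.204356
  +E: nom +6.100 → Σnom=-43.390; wc +0.260/-0.210 → slack +1.374/-0.764; half-tol=0.235, Σhalf²=0.259581
  +F: nom +22.800 → Σnom=-20.590; wc +0.119/-0.333 → slack +1.493/-1.097; half-tol=0.226, Σhalf²=0.310657
  -G: nom -29.700 → Σnom=-50.290; wc +0.100/-0.100 → slack +1.593/-1.197; half-tol=0.100, Σhalf²=0.320657
  -H: nom -40.860 → Σnom=-91.150; wc +0.210/-0.390 → slack +1.803/-1.587; half-tol=0.300, Σhalf²=0.410657
Nominal = -91.150. Worst-case = [-91.150 - 1.587, -91.150 + 1.803] = [-92.737, -89.347]. RSS = √0.410657 = 0.641.

nominal=-91.150 wc=[-92.737,-89.347] rss=0.641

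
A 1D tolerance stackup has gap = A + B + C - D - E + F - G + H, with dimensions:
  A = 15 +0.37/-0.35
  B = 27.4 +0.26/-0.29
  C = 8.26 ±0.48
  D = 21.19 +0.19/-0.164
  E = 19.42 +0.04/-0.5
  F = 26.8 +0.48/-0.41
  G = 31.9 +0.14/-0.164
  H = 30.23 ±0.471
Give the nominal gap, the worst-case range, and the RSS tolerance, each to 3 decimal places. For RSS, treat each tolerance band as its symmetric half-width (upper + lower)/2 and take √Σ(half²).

nominal=35.180 wc=[32.809,38.069] rss=0.991

Stack each dimension's contribution:
  +A: nom +15.000 → Σnom=15.000; wc +0.370/-0.350 → slack +0.370/-0.350; half-tol=0.360, Σhalf²=0.129600
  +B: nom +27.400 → Σnom=42.400; wc +0.260/-0.290 → slack +0.630/-0.640; half-tol=0.275, Σhalf²=0.205225
  +C: nom +8.260 → Σnom=50.660; wc +0.480/-0.480 → slack +1.110/-1.120; half-tol=0.480, Σhalf²=0.435625
  -D: nom -21.190 → Σnom=29.470; wc +0.164/-0.190 → slack +1.274/-1.310; half-tol=0.177, Σhalf²=0.466954
  -E: nom -19.420 → Σnom=10.050; wc +0.500/-0.040 → slack +1.774/-1.350; half-tol=0.270, Σhalf²=0.539854
  +F: nom +26.800 → Σnom=36.850; wc +0.480/-0.410 → slack +2.254/-1.760; half-tol=0.445, Σhalf²=0.737879
  -G: nom -31.900 → Σnom=4.950; wc +0.164/-0.140 → slack +2.418/-1.900; half-tol=0.152, Σhalf²=0.760983
  +H: nom +30.230 → Σnom=35.180; wc +0.471/-0.471 → slack +2.889/-2.371; half-tol=0.471, Σhalf²=0.982824
Nominal = 35.180. Worst-case = [35.180 - 2.371, 35.180 + 2.889] = [32.809, 38.069]. RSS = √0.982824 = 0.991.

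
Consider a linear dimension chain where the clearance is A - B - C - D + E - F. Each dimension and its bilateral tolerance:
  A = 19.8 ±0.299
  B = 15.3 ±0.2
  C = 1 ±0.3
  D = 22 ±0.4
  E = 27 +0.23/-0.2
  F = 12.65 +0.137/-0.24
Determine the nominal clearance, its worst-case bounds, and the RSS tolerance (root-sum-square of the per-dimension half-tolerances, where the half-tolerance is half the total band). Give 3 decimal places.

Stack each dimension's contribution:
  +A: nom +19.800 → Σnom=19.800; wc +0.299/-0.299 → slack +0.299/-0.299; half-tol=0.299, Σhalf²=0.089401
  -B: nom -15.300 → Σnom=4.500; wc +0.200/-0.200 → slack +0.499/-0.499; half-tol=0.200, Σhalf²=0.129401
  -C: nom -1.000 → Σnom=3.500; wc +0.300/-0.300 → slack +0.799/-0.799; half-tol=0.300, Σhalf²=0.219401
  -D: nom -22.000 → Σnom=-18.500; wc +0.400/-0.400 → slack +1.199/-1.199; half-tol=0.400, Σhalf²=0.379401
  +E: nom +27.000 → Σnom=8.500; wc +0.230/-0.200 → slack +1.429/-1.399; half-tol=0.215, Σhalf²=0.425626
  -F: nom -12.650 → Σnom=-4.150; wc +0.240/-0.137 → slack +1.669/-1.536; half-tol=0.189, Σhalf²=0.461158
Nominal = -4.150. Worst-case = [-4.150 - 1.536, -4.150 + 1.669] = [-5.686, -2.481]. RSS = √0.461158 = 0.679.

nominal=-4.150 wc=[-5.686,-2.481] rss=0.679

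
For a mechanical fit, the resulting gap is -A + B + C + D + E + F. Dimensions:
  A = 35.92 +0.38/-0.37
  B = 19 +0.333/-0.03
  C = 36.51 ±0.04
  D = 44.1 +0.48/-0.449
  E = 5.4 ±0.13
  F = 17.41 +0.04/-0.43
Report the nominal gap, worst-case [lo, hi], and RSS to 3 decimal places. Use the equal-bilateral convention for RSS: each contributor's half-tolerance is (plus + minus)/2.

Stack each dimension's contribution:
  -A: nom -35.920 → Σnom=-35.920; wc +0.370/-0.380 → slack +0.370/-0.380; half-tol=0.375, Σhalf²=0.140625
  +B: nom +19.000 → Σnom=-16.920; wc +0.333/-0.030 → slack +0.703/-0.410; half-tol=0.181, Σhalf²=0.173567
  +C: nom +36.510 → Σnom=19.590; wc +0.040/-0.040 → slack +0.743/-0.450; half-tol=0.040, Σhalf²=0.175167
  +D: nom +44.100 → Σnom=63.690; wc +0.480/-0.449 → slack +1.223/-0.899; half-tol=0.465, Σhalf²=0.390927
  +E: nom +5.400 → Σnom=69.090; wc +0.130/-0.130 → slack +1.353/-1.029; half-tol=0.130, Σhalf²=0.407828
  +F: nom +17.410 → Σnom=86.500; wc +0.040/-0.430 → slack +1.393/-1.459; half-tol=0.235, Σhalf²=0.463052
Nominal = 86.500. Worst-case = [86.500 - 1.459, 86.500 + 1.393] = [85.041, 87.893]. RSS = √0.463052 = 0.680.

nominal=86.500 wc=[85.041,87.893] rss=0.680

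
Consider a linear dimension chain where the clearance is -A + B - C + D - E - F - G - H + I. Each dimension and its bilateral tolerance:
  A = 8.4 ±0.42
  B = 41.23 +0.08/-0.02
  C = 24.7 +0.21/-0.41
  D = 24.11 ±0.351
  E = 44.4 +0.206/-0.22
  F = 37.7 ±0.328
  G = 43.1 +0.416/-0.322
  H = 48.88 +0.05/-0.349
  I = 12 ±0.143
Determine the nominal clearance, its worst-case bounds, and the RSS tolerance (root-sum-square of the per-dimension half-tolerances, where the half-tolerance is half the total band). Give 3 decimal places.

nominal=-129.840 wc=[-131.984,-127.217] rss=0.865

Stack each dimension's contribution:
  -A: nom -8.400 → Σnom=-8.400; wc +0.420/-0.420 → slack +0.420/-0.420; half-tol=0.420, Σhalf²=0.176400
  +B: nom +41.230 → Σnom=32.830; wc +0.080/-0.020 → slack +0.500/-0.440; half-tol=0.050, Σhalf²=0.178900
  -C: nom -24.700 → Σnom=8.130; wc +0.410/-0.210 → slack +0.910/-0.650; half-tol=0.310, Σhalf²=0.275000
  +D: nom +24.110 → Σnom=32.240; wc +0.351/-0.351 → slack +1.261/-1.001; half-tol=0.351, Σhalf²=0.398201
  -E: nom -44.400 → Σnom=-12.160; wc +0.220/-0.206 → slack +1.481/-1.207; half-tol=0.213, Σhalf²=0.443570
  -F: nom -37.700 → Σnom=-49.860; wc +0.328/-0.328 → slack +1.809/-1.535; half-tol=0.328, Σhalf²=0.551154
  -G: nom -43.100 → Σnom=-92.960; wc +0.322/-0.416 → slack +2.131/-1.951; half-tol=0.369, Σhalf²=0.687315
  -H: nom -48.880 → Σnom=-141.840; wc +0.349/-0.050 → slack +2.480/-2.001; half-tol=0.199, Σhalf²=0.727115
  +I: nom +12.000 → Σnom=-129.840; wc +0.143/-0.143 → slack +2.623/-2.144; half-tol=0.143, Σhalf²=0.747564
Nominal = -129.840. Worst-case = [-129.840 - 2.144, -129.840 + 2.623] = [-131.984, -127.217]. RSS = √0.747564 = 0.865.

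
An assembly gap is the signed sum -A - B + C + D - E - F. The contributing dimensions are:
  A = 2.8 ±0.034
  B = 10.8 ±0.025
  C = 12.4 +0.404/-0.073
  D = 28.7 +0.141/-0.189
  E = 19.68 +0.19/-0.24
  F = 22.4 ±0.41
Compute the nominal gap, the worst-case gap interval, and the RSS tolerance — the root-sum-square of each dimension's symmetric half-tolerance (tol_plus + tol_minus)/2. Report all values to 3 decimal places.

Stack each dimension's contribution:
  -A: nom -2.800 → Σnom=-2.800; wc +0.034/-0.034 → slack +0.034/-0.034; half-tol=0.034, Σhalf²=0.001156
  -B: nom -10.800 → Σnom=-13.600; wc +0.025/-0.025 → slack +0.059/-0.059; half-tol=0.025, Σhalf²=0.001781
  +C: nom +12.400 → Σnom=-1.200; wc +0.404/-0.073 → slack +0.463/-0.132; half-tol=0.239, Σhalf²=0.058663
  +D: nom +28.700 → Σnom=27.500; wc +0.141/-0.189 → slack +0.604/-0.321; half-tol=0.165, Σhalf²=0.085888
  -E: nom -19.680 → Σnom=7.820; wc +0.240/-0.190 → slack +0.844/-0.511; half-tol=0.215, Σhalf²=0.132113
  -F: nom -22.400 → Σnom=-14.580; wc +0.410/-0.410 → slack +1.254/-0.921; half-tol=0.410, Σhalf²=0.300213
Nominal = -14.580. Worst-case = [-14.580 - 0.921, -14.580 + 1.254] = [-15.501, -13.326]. RSS = √0.300213 = 0.548.

nominal=-14.580 wc=[-15.501,-13.326] rss=0.548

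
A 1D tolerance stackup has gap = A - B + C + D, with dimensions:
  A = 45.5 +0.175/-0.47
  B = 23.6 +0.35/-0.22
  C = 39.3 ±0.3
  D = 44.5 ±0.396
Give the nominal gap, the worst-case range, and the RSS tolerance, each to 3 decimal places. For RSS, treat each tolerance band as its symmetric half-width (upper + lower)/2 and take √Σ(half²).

Stack each dimension's contribution:
  +A: nom +45.500 → Σnom=45.500; wc +0.175/-0.470 → slack +0.175/-0.470; half-tol=0.323, Σhalf²=0.104006
  -B: nom -23.600 → Σnom=21.900; wc +0.220/-0.350 → slack +0.395/-0.820; half-tol=0.285, Σhalf²=0.185231
  +C: nom +39.300 → Σnom=61.200; wc +0.300/-0.300 → slack +0.695/-1.120; half-tol=0.300, Σhalf²=0.275231
  +D: nom +44.500 → Σnom=105.700; wc +0.396/-0.396 → slack +1.091/-1.516; half-tol=0.396, Σhalf²=0.432047
Nominal = 105.700. Worst-case = [105.700 - 1.516, 105.700 + 1.091] = [104.184, 106.791]. RSS = √0.432047 = 0.657.

nominal=105.700 wc=[104.184,106.791] rss=0.657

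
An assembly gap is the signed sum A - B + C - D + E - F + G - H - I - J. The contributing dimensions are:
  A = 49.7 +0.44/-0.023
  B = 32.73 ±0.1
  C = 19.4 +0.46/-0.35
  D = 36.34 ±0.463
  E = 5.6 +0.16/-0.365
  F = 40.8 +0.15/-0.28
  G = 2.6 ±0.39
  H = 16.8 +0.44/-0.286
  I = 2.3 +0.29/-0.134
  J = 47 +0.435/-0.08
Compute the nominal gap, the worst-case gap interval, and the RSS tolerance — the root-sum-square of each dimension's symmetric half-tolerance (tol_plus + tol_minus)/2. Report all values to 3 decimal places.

nominal=-98.670 wc=[-101.676,-95.877] rss=0.976

Stack each dimension's contribution:
  +A: nom +49.700 → Σnom=49.700; wc +0.440/-0.023 → slack +0.440/-0.023; half-tol=0.232, Σhalf²=0.053592
  -B: nom -32.730 → Σnom=16.970; wc +0.100/-0.100 → slack +0.540/-0.123; half-tol=0.100, Σhalf²=0.063592
  +C: nom +19.400 → Σnom=36.370; wc +0.460/-0.350 → slack +1.000/-0.473; half-tol=0.405, Σhalf²=0.227617
  -D: nom -36.340 → Σnom=0.030; wc +0.463/-0.463 → slack +1.463/-0.936; half-tol=0.463, Σhalf²=0.441986
  +E: nom +5.600 → Σnom=5.630; wc +0.160/-0.365 → slack +1.623/-1.301; half-tol=0.263, Σhalf²=0.510893
  -F: nom -40.800 → Σnom=-35.170; wc +0.280/-0.150 → slack +1.903/-1.451; half-tol=0.215, Σhalf²=0.557118
  +G: nom +2.600 → Σnom=-32.570; wc +0.390/-0.390 → slack +2.293/-1.841; half-tol=0.390, Σhalf²=0.709218
  -H: nom -16.800 → Σnom=-49.370; wc +0.286/-0.440 → slack +2.579/-2.281; half-tol=0.363, Σhalf²=0.840987
  -I: nom -2.300 → Σnom=-51.670; wc +0.134/-0.290 → slack +2.713/-2.571; half-tol=0.212, Σhalf²=0.885931
  -J: nom -47.000 → Σnom=-98.670; wc +0.080/-0.435 → slack +2.793/-3.006; half-tol=0.258, Σhalf²=0.952237
Nominal = -98.670. Worst-case = [-98.670 - 3.006, -98.670 + 2.793] = [-101.676, -95.877]. RSS = √0.952237 = 0.976.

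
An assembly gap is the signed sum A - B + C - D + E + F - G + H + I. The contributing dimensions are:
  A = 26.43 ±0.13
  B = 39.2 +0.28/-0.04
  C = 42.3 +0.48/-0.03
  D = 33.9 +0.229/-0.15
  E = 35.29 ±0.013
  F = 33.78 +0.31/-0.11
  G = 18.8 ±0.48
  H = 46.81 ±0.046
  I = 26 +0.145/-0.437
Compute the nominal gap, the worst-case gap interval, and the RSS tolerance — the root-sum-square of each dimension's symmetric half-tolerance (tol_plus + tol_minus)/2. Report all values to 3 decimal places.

Stack each dimension's contribution:
  +A: nom +26.430 → Σnom=26.430; wc +0.130/-0.130 → slack +0.130/-0.130; half-tol=0.130, Σhalf²=0.016900
  -B: nom -39.200 → Σnom=-12.770; wc +0.040/-0.280 → slack +0.170/-0.410; half-tol=0.160, Σhalf²=0.042500
  +C: nom +42.300 → Σnom=29.530; wc +0.480/-0.030 → slack +0.650/-0.440; half-tol=0.255, Σhalf²=0.107525
  -D: nom -33.900 → Σnom=-4.370; wc +0.150/-0.229 → slack +0.800/-0.669; half-tol=0.190, Σhalf²=0.143435
  +E: nom +35.290 → Σnom=30.920; wc +0.013/-0.013 → slack +0.813/-0.682; half-tol=0.013, Σhalf²=0.143604
  +F: nom +33.780 → Σnom=64.700; wc +0.310/-0.110 → slack +1.123/-0.792; half-tol=0.210, Σhalf²=0.187704
  -G: nom -18.800 → Σnom=45.900; wc +0.480/-0.480 → slack +1.603/-1.272; half-tol=0.480, Σhalf²=0.418104
  +H: nom +46.810 → Σnom=92.710; wc +0.046/-0.046 → slack +1.649/-1.318; half-tol=0.046, Σhalf²=0.420220
  +I: nom +26.000 → Σnom=118.710; wc +0.145/-0.437 → slack +1.794/-1.755; half-tol=0.291, Σhalf²=0.504901
Nominal = 118.710. Worst-case = [118.710 - 1.755, 118.710 + 1.794] = [116.955, 120.504]. RSS = √0.504901 = 0.711.

nominal=118.710 wc=[116.955,120.504] rss=0.711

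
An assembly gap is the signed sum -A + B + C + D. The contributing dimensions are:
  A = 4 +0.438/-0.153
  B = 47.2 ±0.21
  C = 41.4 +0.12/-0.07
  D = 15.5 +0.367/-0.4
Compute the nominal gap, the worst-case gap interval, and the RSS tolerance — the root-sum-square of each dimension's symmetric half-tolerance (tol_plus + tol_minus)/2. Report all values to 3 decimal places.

nominal=100.100 wc=[98.982,100.950] rss=0.536

Stack each dimension's contribution:
  -A: nom -4.000 → Σnom=-4.000; wc +0.153/-0.438 → slack +0.153/-0.438; half-tol=0.295, Σhalf²=0.087320
  +B: nom +47.200 → Σnom=43.200; wc +0.210/-0.210 → slack +0.363/-0.648; half-tol=0.210, Σhalf²=0.131420
  +C: nom +41.400 → Σnom=84.600; wc +0.120/-0.070 → slack +0.483/-0.718; half-tol=0.095, Σhalf²=0.140445
  +D: nom +15.500 → Σnom=100.100; wc +0.367/-0.400 → slack +0.850/-1.118; half-tol=0.384, Σhalf²=0.287517
Nominal = 100.100. Worst-case = [100.100 - 1.118, 100.100 + 0.850] = [98.982, 100.950]. RSS = √0.287517 = 0.536.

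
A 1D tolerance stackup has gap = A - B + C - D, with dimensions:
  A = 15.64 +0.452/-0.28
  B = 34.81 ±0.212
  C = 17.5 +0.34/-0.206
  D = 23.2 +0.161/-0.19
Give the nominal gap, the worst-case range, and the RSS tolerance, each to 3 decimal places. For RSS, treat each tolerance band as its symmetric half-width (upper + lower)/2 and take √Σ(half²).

Stack each dimension's contribution:
  +A: nom +15.640 → Σnom=15.640; wc +0.452/-0.280 → slack +0.452/-0.280; half-tol=0.366, Σhalf²=0.133956
  -B: nom -34.810 → Σnom=-19.170; wc +0.212/-0.212 → slack +0.664/-0.492; half-tol=0.212, Σhalf²=0.178900
  +C: nom +17.500 → Σnom=-1.670; wc +0.340/-0.206 → slack +1.004/-0.698; half-tol=0.273, Σhalf²=0.253429
  -D: nom -23.200 → Σnom=-24.870; wc +0.190/-0.161 → slack +1.194/-0.859; half-tol=0.175, Σhalf²=0.284229
Nominal = -24.870. Worst-case = [-24.870 - 0.859, -24.870 + 1.194] = [-25.729, -23.676]. RSS = √0.284229 = 0.533.

nominal=-24.870 wc=[-25.729,-23.676] rss=0.533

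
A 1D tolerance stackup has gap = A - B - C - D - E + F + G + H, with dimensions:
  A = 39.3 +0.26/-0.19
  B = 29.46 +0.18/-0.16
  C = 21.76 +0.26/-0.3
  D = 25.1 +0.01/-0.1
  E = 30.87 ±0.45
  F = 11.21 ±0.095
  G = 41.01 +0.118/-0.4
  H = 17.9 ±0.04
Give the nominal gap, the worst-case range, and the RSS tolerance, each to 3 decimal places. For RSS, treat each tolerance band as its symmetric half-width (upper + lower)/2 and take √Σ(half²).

Stack each dimension's contribution:
  +A: nom +39.300 → Σnom=39.300; wc +0.260/-0.190 → slack +0.260/-0.190; half-tol=0.225, Σhalf²=0.050625
  -B: nom -29.460 → Σnom=9.840; wc +0.160/-0.180 → slack +0.420/-0.370; half-tol=0.170, Σhalf²=0.079525
  -C: nom -21.760 → Σnom=-11.920; wc +0.300/-0.260 → slack +0.720/-0.630; half-tol=0.280, Σhalf²=0.157925
  -D: nom -25.100 → Σnom=-37.020; wc +0.100/-0.010 → slack +0.820/-0.640; half-tol=0.055, Σhalf²=0.160950
  -E: nom -30.870 → Σnom=-67.890; wc +0.450/-0.450 → slack +1.270/-1.090; half-tol=0.450, Σhalf²=0.363450
  +F: nom +11.210 → Σnom=-56.680; wc +0.095/-0.095 → slack +1.365/-1.185; half-tol=0.095, Σhalf²=0.372475
  +G: nom +41.010 → Σnom=-15.670; wc +0.118/-0.400 → slack +1.483/-1.585; half-tol=0.259, Σhalf²=0.439556
  +H: nom +17.900 → Σnom=2.230; wc +0.040/-0.040 → slack +1.523/-1.625; half-tol=0.040, Σhalf²=0.441156
Nominal = 2.230. Worst-case = [2.230 - 1.625, 2.230 + 1.523] = [0.605, 3.753]. RSS = √0.441156 = 0.664.

nominal=2.230 wc=[0.605,3.753] rss=0.664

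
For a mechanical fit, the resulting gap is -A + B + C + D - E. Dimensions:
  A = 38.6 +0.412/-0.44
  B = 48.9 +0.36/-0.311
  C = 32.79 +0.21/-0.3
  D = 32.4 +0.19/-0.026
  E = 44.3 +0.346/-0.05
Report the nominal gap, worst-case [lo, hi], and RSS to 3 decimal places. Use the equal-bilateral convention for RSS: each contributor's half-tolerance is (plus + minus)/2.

nominal=31.190 wc=[29.795,32.440] rss=0.640

Stack each dimension's contribution:
  -A: nom -38.600 → Σnom=-38.600; wc +0.440/-0.412 → slack +0.440/-0.412; half-tol=0.426, Σhalf²=0.181476
  +B: nom +48.900 → Σnom=10.300; wc +0.360/-0.311 → slack +0.800/-0.723; half-tol=0.336, Σhalf²=0.294036
  +C: nom +32.790 → Σnom=43.090; wc +0.210/-0.300 → slack +1.010/-1.023; half-tol=0.255, Σhalf²=0.359061
  +D: nom +32.400 → Σnom=75.490; wc +0.190/-0.026 → slack +1.200/-1.049; half-tol=0.108, Σhalf²=0.370725
  -E: nom -44.300 → Σnom=31.190; wc +0.050/-0.346 → slack +1.250/-1.395; half-tol=0.198, Σhalf²=0.409929
Nominal = 31.190. Worst-case = [31.190 - 1.395, 31.190 + 1.250] = [29.795, 32.440]. RSS = √0.409929 = 0.640.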